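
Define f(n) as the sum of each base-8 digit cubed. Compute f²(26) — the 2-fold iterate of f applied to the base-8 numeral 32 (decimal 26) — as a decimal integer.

26 = (3,2)_8 → 3³ + 2³ = 27 + 8 = 35
35 = (4,3)_8 → 4³ + 3³ = 64 + 27 = 91

91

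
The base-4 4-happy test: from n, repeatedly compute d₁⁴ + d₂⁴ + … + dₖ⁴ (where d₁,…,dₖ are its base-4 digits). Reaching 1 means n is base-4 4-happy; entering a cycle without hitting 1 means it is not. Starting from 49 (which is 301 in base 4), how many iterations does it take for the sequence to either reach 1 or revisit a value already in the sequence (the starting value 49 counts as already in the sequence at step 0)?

6

49 = (3,0,1)_4 → 3⁴ + 0⁴ + 1⁴ = 82
82 = (1,1,0,2)_4 → 1⁴ + 1⁴ + 0⁴ + 2⁴ = 18
18 = (1,0,2)_4 → 1⁴ + 0⁴ + 2⁴ = 17
17 = (1,0,1)_4 → 1⁴ + 0⁴ + 1⁴ = 2
2 = (2)_4 → 2⁴ = 16
16 = (1,0,0)_4 → 1⁴ + 0⁴ + 0⁴ = 1  — reached 1.
That took 6 steps.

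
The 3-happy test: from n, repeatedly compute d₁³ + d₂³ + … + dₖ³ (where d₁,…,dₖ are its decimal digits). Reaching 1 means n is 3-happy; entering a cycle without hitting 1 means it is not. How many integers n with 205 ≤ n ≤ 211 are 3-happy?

1

205: 205 → 133 → 55 → 250 → 133  — not 3-happy
206: 206 → 224 → 80 → 512 → 134 → 92 → 737 → 713 → 371 → 371  — not 3-happy
207: 207 → 351 → 153 → 153  — not 3-happy
208: 208 → 520 → 133 → 55 → 250 → 133  — not 3-happy
209: 209 → 737 → 713 → 371 → 371  — not 3-happy
210: 210 → 9 → 729 → 1080 → 513 → 153 → 153  — not 3-happy
211: 211 → 10 → 1  — 3-happy
3-happy: 211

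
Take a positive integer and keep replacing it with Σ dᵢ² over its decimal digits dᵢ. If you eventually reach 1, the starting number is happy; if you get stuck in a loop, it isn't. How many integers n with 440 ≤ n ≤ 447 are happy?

2

440: 440 → 32 → 13 → 10 → 1  (reaches 1)
441: 441 → 33 → 18 → 65 → 61 → 37 → 58 → 89 → 145 → 42 → 20 → 4 → 16 → 37  (repeats 37)
442: 442 → 36 → 45 → 41 → 17 → 50 → 25 → 29 → 85 → 89 → 145 → 42 → 20 → 4 → 16 → 37 → 58 → 89  (repeats 89)
443: 443 → 41 → 17 → 50 → 25 → 29 → 85 → 89 → 145 → 42 → 20 → 4 → 16 → 37 → 58 → 89  (repeats 89)
444: 444 → 48 → 80 → 64 → 52 → 29 → 85 → 89 → 145 → 42 → 20 → 4 → 16 → 37 → 58 → 89  (repeats 89)
445: 445 → 57 → 74 → 65 → 61 → 37 → 58 → 89 → 145 → 42 → 20 → 4 → 16 → 37  (repeats 37)
446: 446 → 68 → 100 → 1  (reaches 1)
447: 447 → 81 → 65 → 61 → 37 → 58 → 89 → 145 → 42 → 20 → 4 → 16 → 37  (repeats 37)
happy: 440, 446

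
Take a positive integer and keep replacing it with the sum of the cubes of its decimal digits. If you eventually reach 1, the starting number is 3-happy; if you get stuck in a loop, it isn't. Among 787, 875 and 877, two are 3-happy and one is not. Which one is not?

875

787: 787 → 1198 → 1243 → 100 → 1  — reaches 1 (3-happy)
875: 875 → 980 → 1241 → 74 → 407 → 407  — repeats 407 (not 3-happy)
877: 877 → 1198 → 1243 → 100 → 1  — reaches 1 (3-happy)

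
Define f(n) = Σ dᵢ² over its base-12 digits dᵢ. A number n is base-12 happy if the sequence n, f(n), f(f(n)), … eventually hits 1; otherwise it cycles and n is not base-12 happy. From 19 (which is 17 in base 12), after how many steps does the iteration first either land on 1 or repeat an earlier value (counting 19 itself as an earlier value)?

4

19 = (1,7)_12 → 1² + 7² = 50
50 = (4,2)_12 → 4² + 2² = 20
20 = (1,8)_12 → 1² + 8² = 65
65 = (5,5)_12 → 5² + 5² = 50  — 50 repeats.
That took 4 steps.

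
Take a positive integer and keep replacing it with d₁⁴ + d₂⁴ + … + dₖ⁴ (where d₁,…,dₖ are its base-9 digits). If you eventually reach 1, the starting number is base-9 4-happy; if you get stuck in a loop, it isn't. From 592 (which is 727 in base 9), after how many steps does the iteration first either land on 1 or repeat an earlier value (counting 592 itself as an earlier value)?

592 = (7,2,7)_9 → 7⁴ + 2⁴ + 7⁴ = 2401 + 16 + 2401 = 4818
4818 = (6,5,4,3)_9 → 6⁴ + 5⁴ + 4⁴ + 3⁴ = 1296 + 625 + 256 + 81 = 2258
2258 = (3,0,7,8)_9 → 3⁴ + 0⁴ + 7⁴ + 8⁴ = 81 + 0 + 2401 + 4096 = 6578
6578 = (1,0,0,1,8)_9 → 1⁴ + 0⁴ + 0⁴ + 1⁴ + 8⁴ = 1 + 0 + 0 + 1 + 4096 = 4098
4098 = (5,5,5,3)_9 → 5⁴ + 5⁴ + 5⁴ + 3⁴ = 625 + 625 + 625 + 81 = 1956
1956 = (2,6,1,3)_9 → 2⁴ + 6⁴ + 1⁴ + 3⁴ = 16 + 1296 + 1 + 81 = 1394
1394 = (1,8,1,8)_9 → 1⁴ + 8⁴ + 1⁴ + 8⁴ = 1 + 4096 + 1 + 4096 = 8194
8194 = (1,2,2,1,4)_9 → 1⁴ + 2⁴ + 2⁴ + 1⁴ + 4⁴ = 1 + 16 + 16 + 1 + 256 = 290
290 = (3,5,2)_9 → 3⁴ + 5⁴ + 2⁴ = 81 + 625 + 16 = 722
722 = (8,8,2)_9 → 8⁴ + 8⁴ + 2⁴ = 4096 + 4096 + 16 = 8208
8208 = (1,2,2,3,0)_9 → 1⁴ + 2⁴ + 2⁴ + 3⁴ + 0⁴ = 1 + 16 + 16 + 81 + 0 = 114
114 = (1,3,6)_9 → 1⁴ + 3⁴ + 6⁴ = 1 + 81 + 1296 = 1378
1378 = (1,8,0,1)_9 → 1⁴ + 8⁴ + 0⁴ + 1⁴ = 1 + 4096 + 0 + 1 = 4098  — 4098 repeats.
That took 13 steps.

13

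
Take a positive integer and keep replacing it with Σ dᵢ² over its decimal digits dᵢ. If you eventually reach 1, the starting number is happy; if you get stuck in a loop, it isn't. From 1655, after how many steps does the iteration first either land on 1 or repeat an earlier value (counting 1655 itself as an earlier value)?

1655 → 1² + 6² + 5² + 5² = 1 + 36 + 25 + 25 = 87
87 → 8² + 7² = 64 + 49 = 113
113 → 1² + 1² + 3² = 1 + 1 + 9 = 11
11 → 1² + 1² = 1 + 1 = 2
2 → 2² = 4
4 → 4² = 16
16 → 1² + 6² = 1 + 36 = 37
37 → 3² + 7² = 9 + 49 = 58
58 → 5² + 8² = 25 + 64 = 89
89 → 8² + 9² = 64 + 81 = 145
145 → 1² + 4² + 5² = 1 + 16 + 25 = 42
42 → 4² + 2² = 16 + 4 = 20
20 → 2² + 0² = 4 + 0 = 4  — 4 repeats.
That took 13 steps.

13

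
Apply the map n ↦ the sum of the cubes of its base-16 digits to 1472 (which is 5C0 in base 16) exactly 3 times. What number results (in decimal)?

1472 = (5,12,0)_16 → 5³ + 12³ + 0³ = 1853
1853 = (7,3,13)_16 → 7³ + 3³ + 13³ = 2567
2567 = (10,0,7)_16 → 10³ + 0³ + 7³ = 1343

1343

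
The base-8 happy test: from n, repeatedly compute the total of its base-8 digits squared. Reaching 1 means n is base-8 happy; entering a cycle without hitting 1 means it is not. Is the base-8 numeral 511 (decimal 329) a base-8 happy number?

base-8 happy

329 = (5,1,1)_8 → 5² + 1² + 1² = 27
27 = (3,3)_8 → 3² + 3² = 18
18 = (2,2)_8 → 2² + 2² = 8
8 = (1,0)_8 → 1² + 0² = 1  — reached 1.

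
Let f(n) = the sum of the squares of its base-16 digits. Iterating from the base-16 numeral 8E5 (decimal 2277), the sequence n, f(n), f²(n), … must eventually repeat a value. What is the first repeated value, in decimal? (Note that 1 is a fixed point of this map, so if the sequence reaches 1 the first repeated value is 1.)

2277 = (8,14,5)_16 → 8² + 14² + 5² = 285
285 = (1,1,13)_16 → 1² + 1² + 13² = 171
171 = (10,11)_16 → 10² + 11² = 221
221 = (13,13)_16 → 13² + 13² = 338
338 = (1,5,2)_16 → 1² + 5² + 2² = 30
30 = (1,14)_16 → 1² + 14² = 197
197 = (12,5)_16 → 12² + 5² = 169
169 = (10,9)_16 → 10² + 9² = 181
181 = (11,5)_16 → 11² + 5² = 146
146 = (9,2)_16 → 9² + 2² = 85
85 = (5,5)_16 → 5² + 5² = 50
50 = (3,2)_16 → 3² + 2² = 13
13 = (13)_16 → 13² = 169  — 169 already appeared earlier.

169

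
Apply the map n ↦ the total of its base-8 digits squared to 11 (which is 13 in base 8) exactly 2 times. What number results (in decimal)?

11 = (1,3)_8 → 1² + 3² = 1 + 9 = 10
10 = (1,2)_8 → 1² + 2² = 1 + 4 = 5

5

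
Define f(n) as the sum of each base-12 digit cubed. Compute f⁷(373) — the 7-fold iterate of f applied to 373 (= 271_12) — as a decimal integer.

373 = (2,7,1)_12 → 2³ + 7³ + 1³ = 352
352 = (2,5,4)_12 → 2³ + 5³ + 4³ = 197
197 = (1,4,5)_12 → 1³ + 4³ + 5³ = 190
190 = (1,3,10)_12 → 1³ + 3³ + 10³ = 1028
1028 = (7,1,8)_12 → 7³ + 1³ + 8³ = 856
856 = (5,11,4)_12 → 5³ + 11³ + 4³ = 1520
1520 = (10,6,8)_12 → 10³ + 6³ + 8³ = 1728

1728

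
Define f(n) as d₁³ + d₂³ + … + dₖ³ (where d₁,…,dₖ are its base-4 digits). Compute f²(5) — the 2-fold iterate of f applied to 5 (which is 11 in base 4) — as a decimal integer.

8

5 = (1,1)_4 → 1³ + 1³ = 1 + 1 = 2
2 = (2)_4 → 2³ = 8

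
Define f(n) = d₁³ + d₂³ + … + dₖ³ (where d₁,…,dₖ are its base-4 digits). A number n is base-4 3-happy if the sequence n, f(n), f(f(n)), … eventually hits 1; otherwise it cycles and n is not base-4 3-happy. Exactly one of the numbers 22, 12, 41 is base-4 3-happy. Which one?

22: 22 → 10 → 16 → 1  — reaches 1 (base-4 3-happy)
12: 12 → 27 → 36 → 9 → 9  — repeats 9 (not base-4 3-happy)
41: 41 → 17 → 2 → 8 → 8  — repeats 8 (not base-4 3-happy)

22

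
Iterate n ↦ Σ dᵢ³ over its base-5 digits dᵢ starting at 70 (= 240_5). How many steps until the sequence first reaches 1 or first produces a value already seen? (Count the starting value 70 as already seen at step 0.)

4

70 = (2,4,0)_5 → 72
72 = (2,4,2)_5 → 80
80 = (3,1,0)_5 → 28
28 = (1,0,3)_5 → 28  — 28 repeats.
That took 4 steps.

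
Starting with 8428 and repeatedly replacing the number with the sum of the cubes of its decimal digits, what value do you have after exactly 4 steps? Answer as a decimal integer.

730

8428 → 8³ + 4³ + 2³ + 8³ = 512 + 64 + 8 + 512 = 1096
1096 → 1³ + 0³ + 9³ + 6³ = 1 + 0 + 729 + 216 = 946
946 → 9³ + 4³ + 6³ = 729 + 64 + 216 = 1009
1009 → 1³ + 0³ + 0³ + 9³ = 1 + 0 + 0 + 729 = 730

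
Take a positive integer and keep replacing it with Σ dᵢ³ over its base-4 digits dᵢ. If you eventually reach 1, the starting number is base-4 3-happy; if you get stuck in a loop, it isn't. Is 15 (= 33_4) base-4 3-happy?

not base-4 3-happy

15 = (3,3)_4 → 3³ + 3³ = 27 + 27 = 54
54 = (3,1,2)_4 → 3³ + 1³ + 2³ = 27 + 1 + 8 = 36
36 = (2,1,0)_4 → 2³ + 1³ + 0³ = 8 + 1 + 0 = 9
9 = (2,1)_4 → 2³ + 1³ = 8 + 1 = 9  — 9 already seen; the sequence cycles without reaching 1.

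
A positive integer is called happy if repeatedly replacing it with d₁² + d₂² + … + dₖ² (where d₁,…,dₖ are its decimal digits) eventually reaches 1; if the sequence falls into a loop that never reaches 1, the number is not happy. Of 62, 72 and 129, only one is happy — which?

62: 62 → 40 → 16 → 37 → 58 → 89 → 145 → 42 → 20 → 4 → 16  — repeats 16 (not happy)
72: 72 → 53 → 34 → 25 → 29 → 85 → 89 → 145 → 42 → 20 → 4 → 16 → 37 → 58 → 89  — repeats 89 (not happy)
129: 129 → 86 → 100 → 1  — reaches 1 (happy)

129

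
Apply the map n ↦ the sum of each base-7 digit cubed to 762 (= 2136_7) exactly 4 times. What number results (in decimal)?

36

762 = (2,1,3,6)_7 → 2³ + 1³ + 3³ + 6³ = 252
252 = (5,1,0)_7 → 5³ + 1³ + 0³ = 126
126 = (2,4,0)_7 → 2³ + 4³ + 0³ = 72
72 = (1,3,2)_7 → 1³ + 3³ + 2³ = 36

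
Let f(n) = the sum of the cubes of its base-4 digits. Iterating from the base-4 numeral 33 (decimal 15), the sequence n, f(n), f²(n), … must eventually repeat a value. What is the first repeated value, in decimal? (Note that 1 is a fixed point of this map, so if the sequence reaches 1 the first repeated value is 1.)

9

15 = (3,3)_4 → 3³ + 3³ = 27 + 27 = 54
54 = (3,1,2)_4 → 3³ + 1³ + 2³ = 27 + 1 + 8 = 36
36 = (2,1,0)_4 → 2³ + 1³ + 0³ = 8 + 1 + 0 = 9
9 = (2,1)_4 → 2³ + 1³ = 8 + 1 = 9  — 9 already appeared earlier.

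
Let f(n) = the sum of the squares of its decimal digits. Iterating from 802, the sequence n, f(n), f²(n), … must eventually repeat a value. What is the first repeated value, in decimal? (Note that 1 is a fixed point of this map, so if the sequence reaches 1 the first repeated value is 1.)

802 → 8² + 0² + 2² = 68
68 → 6² + 8² = 100
100 → 1² + 0² + 0² = 1  — reached the fixed point 1.
1 → 1, so 1 is the first repeated value.

1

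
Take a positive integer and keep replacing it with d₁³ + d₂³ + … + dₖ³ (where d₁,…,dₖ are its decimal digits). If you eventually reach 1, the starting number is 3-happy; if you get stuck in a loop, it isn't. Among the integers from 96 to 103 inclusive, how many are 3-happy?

96: 96 → 945 → 918 → 1242 → 81 → 513 → 153 → 153  — not 3-happy
97: 97 → 1072 → 352 → 160 → 217 → 352  — not 3-happy
98: 98 → 1241 → 74 → 407 → 407  — not 3-happy
99: 99 → 1458 → 702 → 351 → 153 → 153  — not 3-happy
100: 100 → 1  — 3-happy
101: 101 → 2 → 8 → 512 → 134 → 92 → 737 → 713 → 371 → 371  — not 3-happy
102: 102 → 9 → 729 → 1080 → 513 → 153 → 153  — not 3-happy
103: 103 → 28 → 520 → 133 → 55 → 250 → 133  — not 3-happy
3-happy: 100

1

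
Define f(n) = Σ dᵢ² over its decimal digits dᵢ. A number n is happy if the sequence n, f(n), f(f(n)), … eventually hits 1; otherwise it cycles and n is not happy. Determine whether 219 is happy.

219 → 2² + 1² + 9² = 86
86 → 8² + 6² = 100
100 → 1² + 0² + 0² = 1  — reached 1.

happy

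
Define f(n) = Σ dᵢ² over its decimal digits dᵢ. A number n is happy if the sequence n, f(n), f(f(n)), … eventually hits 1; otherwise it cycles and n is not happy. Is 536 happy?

536 → 5² + 3² + 6² = 70
70 → 7² + 0² = 49
49 → 4² + 9² = 97
97 → 9² + 7² = 130
130 → 1² + 3² + 0² = 10
10 → 1² + 0² = 1  — reached 1.

happy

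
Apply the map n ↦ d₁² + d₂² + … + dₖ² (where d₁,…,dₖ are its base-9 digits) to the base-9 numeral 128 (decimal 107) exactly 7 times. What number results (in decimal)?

65

107 = (1,2,8)_9 → 1² + 2² + 8² = 69
69 = (7,6)_9 → 7² + 6² = 85
85 = (1,0,4)_9 → 1² + 0² + 4² = 17
17 = (1,8)_9 → 1² + 8² = 65
65 = (7,2)_9 → 7² + 2² = 53
53 = (5,8)_9 → 5² + 8² = 89
89 = (1,0,8)_9 → 1² + 0² + 8² = 65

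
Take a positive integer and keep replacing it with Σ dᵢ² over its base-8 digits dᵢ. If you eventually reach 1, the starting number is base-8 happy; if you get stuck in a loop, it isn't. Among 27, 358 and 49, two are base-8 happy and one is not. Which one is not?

27: 27 → 18 → 8 → 1  — reaches 1 (base-8 happy)
358: 358 → 77 → 27 → 18 → 8 → 1  — reaches 1 (base-8 happy)
49: 49 → 37 → 41 → 26 → 13 → 26  — repeats 26 (not base-8 happy)

49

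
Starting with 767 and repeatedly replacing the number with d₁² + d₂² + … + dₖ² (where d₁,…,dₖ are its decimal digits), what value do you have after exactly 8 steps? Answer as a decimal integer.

145

767 → 7² + 6² + 7² = 49 + 36 + 49 = 134
134 → 1² + 3² + 4² = 1 + 9 + 16 = 26
26 → 2² + 6² = 4 + 36 = 40
40 → 4² + 0² = 16 + 0 = 16
16 → 1² + 6² = 1 + 36 = 37
37 → 3² + 7² = 9 + 49 = 58
58 → 5² + 8² = 25 + 64 = 89
89 → 8² + 9² = 64 + 81 = 145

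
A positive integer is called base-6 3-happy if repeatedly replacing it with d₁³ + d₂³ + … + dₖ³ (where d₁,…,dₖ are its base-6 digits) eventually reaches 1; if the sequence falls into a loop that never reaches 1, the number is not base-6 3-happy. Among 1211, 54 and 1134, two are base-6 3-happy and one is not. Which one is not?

1211: 1211 → 304 → 81 → 36 → 1  — reaches 1 (base-6 3-happy)
54: 54 → 28 → 128 → 62 → 73 → 9 → 28  — repeats 28 (not base-6 3-happy)
1134: 1134 → 153 → 92 → 43 → 3 → 27 → 91 → 36 → 1  — reaches 1 (base-6 3-happy)

54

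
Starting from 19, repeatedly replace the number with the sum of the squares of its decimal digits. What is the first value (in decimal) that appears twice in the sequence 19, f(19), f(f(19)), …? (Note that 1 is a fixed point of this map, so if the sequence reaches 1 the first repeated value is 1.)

19 → 82
82 → 68
68 → 100
100 → 1  — reached the fixed point 1.
1 → 1, so 1 is the first repeated value.

1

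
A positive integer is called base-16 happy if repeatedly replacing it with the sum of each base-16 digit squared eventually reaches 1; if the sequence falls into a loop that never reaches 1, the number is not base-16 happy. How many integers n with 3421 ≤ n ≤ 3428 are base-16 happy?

3421: 3421 → 363 → 158 → 277 → 27 → 122 → 149 → 106 → 136 → 128 → 64 → 16 → 1  (reaches 1)
3422: 3422 → 390 → 101 → 61 → 178 → 125 → 218 → 269 → 170 → 200 → 208 → 169 → 181 → 146 → 85 → 50 → 13 → 169  (repeats 169)
3423: 3423 → 419 → 110 → 232 → 260 → 17 → 2 → 4 → 16 → 1  (reaches 1)
3424: 3424 → 205 → 313 → 91 → 146 → 85 → 50 → 13 → 169 → 181 → 146  (repeats 146)
3425: 3425 → 206 → 340 → 42 → 104 → 100 → 52 → 25 → 82 → 29 → 170 → 200 → 208 → 169 → 181 → 146 → 85 → 50 → 13 → 169  (repeats 169)
3426: 3426 → 209 → 170 → 200 → 208 → 169 → 181 → 146 → 85 → 50 → 13 → 169  (repeats 169)
3427: 3427 → 214 → 205 → 313 → 91 → 146 → 85 → 50 → 13 → 169 → 181 → 146  (repeats 146)
3428: 3428 → 221 → 338 → 30 → 197 → 169 → 181 → 146 → 85 → 50 → 13 → 169  (repeats 169)
base-16 happy: 3421, 3423

2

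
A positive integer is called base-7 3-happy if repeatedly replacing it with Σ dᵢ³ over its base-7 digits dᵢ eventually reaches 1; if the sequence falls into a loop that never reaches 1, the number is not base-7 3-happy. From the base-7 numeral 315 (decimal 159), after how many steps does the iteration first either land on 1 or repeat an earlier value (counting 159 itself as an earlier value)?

159 = (3,1,5)_7 → 3³ + 1³ + 5³ = 27 + 1 + 125 = 153
153 = (3,0,6)_7 → 3³ + 0³ + 6³ = 27 + 0 + 216 = 243
243 = (4,6,5)_7 → 4³ + 6³ + 5³ = 64 + 216 + 125 = 405
405 = (1,1,1,6)_7 → 1³ + 1³ + 1³ + 6³ = 1 + 1 + 1 + 216 = 219
219 = (4,3,2)_7 → 4³ + 3³ + 2³ = 64 + 27 + 8 = 99
99 = (2,0,1)_7 → 2³ + 0³ + 1³ = 8 + 0 + 1 = 9
9 = (1,2)_7 → 1³ + 2³ = 1 + 8 = 9  — 9 repeats.
That took 7 steps.

7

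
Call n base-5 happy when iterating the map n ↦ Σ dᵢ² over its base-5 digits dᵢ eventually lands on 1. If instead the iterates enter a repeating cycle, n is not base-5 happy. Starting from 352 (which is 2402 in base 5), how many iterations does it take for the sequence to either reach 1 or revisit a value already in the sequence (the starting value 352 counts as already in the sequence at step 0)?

352 = (2,4,0,2)_5 → 2² + 4² + 0² + 2² = 4 + 16 + 0 + 4 = 24
24 = (4,4)_5 → 4² + 4² = 16 + 16 = 32
32 = (1,1,2)_5 → 1² + 1² + 2² = 1 + 1 + 4 = 6
6 = (1,1)_5 → 1² + 1² = 1 + 1 = 2
2 = (2)_5 → 2² = 4
4 = (4)_5 → 4² = 16
16 = (3,1)_5 → 3² + 1² = 9 + 1 = 10
10 = (2,0)_5 → 2² + 0² = 4 + 0 = 4  — 4 repeats.
That took 8 steps.

8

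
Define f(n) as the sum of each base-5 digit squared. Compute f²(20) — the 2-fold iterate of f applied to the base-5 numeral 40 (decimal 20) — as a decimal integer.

10

20 = (4,0)_5 → 4² + 0² = 16 + 0 = 16
16 = (3,1)_5 → 3² + 1² = 9 + 1 = 10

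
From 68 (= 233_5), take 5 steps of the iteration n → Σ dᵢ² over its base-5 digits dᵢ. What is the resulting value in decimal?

4

68 = (2,3,3)_5 → 22
22 = (4,2)_5 → 20
20 = (4,0)_5 → 16
16 = (3,1)_5 → 10
10 = (2,0)_5 → 4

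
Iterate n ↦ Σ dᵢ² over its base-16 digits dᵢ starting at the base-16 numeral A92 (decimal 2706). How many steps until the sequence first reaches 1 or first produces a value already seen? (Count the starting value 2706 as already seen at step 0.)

14

2706 = (10,9,2)_16 → 10² + 9² + 2² = 185
185 = (11,9)_16 → 11² + 9² = 202
202 = (12,10)_16 → 12² + 10² = 244
244 = (15,4)_16 → 15² + 4² = 241
241 = (15,1)_16 → 15² + 1² = 226
226 = (14,2)_16 → 14² + 2² = 200
200 = (12,8)_16 → 12² + 8² = 208
208 = (13,0)_16 → 13² + 0² = 169
169 = (10,9)_16 → 10² + 9² = 181
181 = (11,5)_16 → 11² + 5² = 146
146 = (9,2)_16 → 9² + 2² = 85
85 = (5,5)_16 → 5² + 5² = 50
50 = (3,2)_16 → 3² + 2² = 13
13 = (13)_16 → 13² = 169  — 169 repeats.
That took 14 steps.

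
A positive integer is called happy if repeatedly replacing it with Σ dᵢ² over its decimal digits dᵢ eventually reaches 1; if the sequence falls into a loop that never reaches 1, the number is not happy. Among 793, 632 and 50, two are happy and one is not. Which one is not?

50

793: 793 → 139 → 91 → 82 → 68 → 100 → 1  — reaches 1 (happy)
632: 632 → 49 → 97 → 130 → 10 → 1  — reaches 1 (happy)
50: 50 → 25 → 29 → 85 → 89 → 145 → 42 → 20 → 4 → 16 → 37 → 58 → 89  — repeats 89 (not happy)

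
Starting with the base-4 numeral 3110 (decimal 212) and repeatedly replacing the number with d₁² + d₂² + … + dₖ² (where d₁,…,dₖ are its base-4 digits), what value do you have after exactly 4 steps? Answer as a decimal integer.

212 = (3,1,1,0)_4 → 3² + 1² + 1² + 0² = 9 + 1 + 1 + 0 = 11
11 = (2,3)_4 → 2² + 3² = 4 + 9 = 13
13 = (3,1)_4 → 3² + 1² = 9 + 1 = 10
10 = (2,2)_4 → 2² + 2² = 4 + 4 = 8

8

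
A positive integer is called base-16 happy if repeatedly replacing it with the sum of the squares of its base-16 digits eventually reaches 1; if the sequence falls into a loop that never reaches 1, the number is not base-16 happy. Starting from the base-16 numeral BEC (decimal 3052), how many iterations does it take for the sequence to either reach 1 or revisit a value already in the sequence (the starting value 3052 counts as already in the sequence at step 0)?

10

3052 = (11,14,12)_16 → 461
461 = (1,12,13)_16 → 314
314 = (1,3,10)_16 → 110
110 = (6,14)_16 → 232
232 = (14,8)_16 → 260
260 = (1,0,4)_16 → 17
17 = (1,1)_16 → 2
2 = (2)_16 → 4
4 = (4)_16 → 16
16 = (1,0)_16 → 1  — reached 1.
That took 10 steps.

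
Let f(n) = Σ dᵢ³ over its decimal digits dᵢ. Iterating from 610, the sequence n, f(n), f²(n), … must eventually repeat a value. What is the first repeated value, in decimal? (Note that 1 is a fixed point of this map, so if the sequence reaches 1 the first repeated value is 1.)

610 → 6³ + 1³ + 0³ = 216 + 1 + 0 = 217
217 → 2³ + 1³ + 7³ = 8 + 1 + 343 = 352
352 → 3³ + 5³ + 2³ = 27 + 125 + 8 = 160
160 → 1³ + 6³ + 0³ = 1 + 216 + 0 = 217  — 217 already appeared earlier.

217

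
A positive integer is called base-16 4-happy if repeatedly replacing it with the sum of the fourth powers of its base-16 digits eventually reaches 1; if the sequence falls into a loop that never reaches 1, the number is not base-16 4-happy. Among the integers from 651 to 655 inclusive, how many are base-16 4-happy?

3

651: 651 → 18753 → 7074 → 24658 → 1937 → 8963 → 178 → 14657 → 6899 → 60707 → 67074 → 1313 → 642 → 4128 → 17 → 2 → 16 → 1  — base-16 4-happy
652: 652 → 24848 → 1298 → 642 → 4128 → 17 → 2 → 16 → 1  — base-16 4-happy
653: 653 → 32673 → 63027 → 52083 → 37859 → 45139 → 15347 → 65428 → 108067 → 11394 → 24864 → 1313 → 642 → 4128 → 17 → 2 → 16 → 1  — base-16 4-happy
654: 654 → 42528 → 11312 → 20833 → 1923 → 6578 → 21219 → 39138 → 49089 → 86003 → 101588 → 53650 → 35139 → 10994 → 60657 → 109778 → 59314 → 55474 → 47314 → 47314  — not base-16 4-happy
655: 655 → 54737 → 57748 → 45234 → 29298 → 4834 → 38449 → 7939 → 50707 → 22114 → 3233 → 30737 → 6499 → 7939  — not base-16 4-happy
base-16 4-happy: 651, 652, 653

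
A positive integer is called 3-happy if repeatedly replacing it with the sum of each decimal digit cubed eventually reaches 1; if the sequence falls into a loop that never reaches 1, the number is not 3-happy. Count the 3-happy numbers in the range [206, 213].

206: 206 → 224 → 80 → 512 → 134 → 92 → 737 → 713 → 371 → 371  — not 3-happy
207: 207 → 351 → 153 → 153  — not 3-happy
208: 208 → 520 → 133 → 55 → 250 → 133  — not 3-happy
209: 209 → 737 → 713 → 371 → 371  — not 3-happy
210: 210 → 9 → 729 → 1080 → 513 → 153 → 153  — not 3-happy
211: 211 → 10 → 1  — 3-happy
212: 212 → 17 → 344 → 155 → 251 → 134 → 92 → 737 → 713 → 371 → 371  — not 3-happy
213: 213 → 36 → 243 → 99 → 1458 → 702 → 351 → 153 → 153  — not 3-happy
3-happy: 211

1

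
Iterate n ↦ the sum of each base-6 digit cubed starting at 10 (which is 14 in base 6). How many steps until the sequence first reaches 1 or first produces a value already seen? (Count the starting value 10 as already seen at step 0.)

3

10 = (1,4)_6 → 1³ + 4³ = 1 + 64 = 65
65 = (1,4,5)_6 → 1³ + 4³ + 5³ = 1 + 64 + 125 = 190
190 = (5,1,4)_6 → 5³ + 1³ + 4³ = 125 + 1 + 64 = 190  — 190 repeats.
That took 3 steps.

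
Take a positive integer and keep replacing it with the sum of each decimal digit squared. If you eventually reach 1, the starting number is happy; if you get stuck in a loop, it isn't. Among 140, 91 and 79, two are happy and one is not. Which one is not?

140

140: 140 → 17 → 50 → 25 → 29 → 85 → 89 → 145 → 42 → 20 → 4 → 16 → 37 → 58 → 89  — repeats 89 (not happy)
91: 91 → 82 → 68 → 100 → 1  — reaches 1 (happy)
79: 79 → 130 → 10 → 1  — reaches 1 (happy)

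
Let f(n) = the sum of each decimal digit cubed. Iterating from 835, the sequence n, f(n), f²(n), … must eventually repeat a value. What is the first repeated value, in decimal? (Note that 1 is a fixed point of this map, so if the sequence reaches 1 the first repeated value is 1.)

370

835 → 8³ + 3³ + 5³ = 664
664 → 6³ + 6³ + 4³ = 496
496 → 4³ + 9³ + 6³ = 1009
1009 → 1³ + 0³ + 0³ + 9³ = 730
730 → 7³ + 3³ + 0³ = 370
370 → 3³ + 7³ + 0³ = 370  — 370 already appeared earlier.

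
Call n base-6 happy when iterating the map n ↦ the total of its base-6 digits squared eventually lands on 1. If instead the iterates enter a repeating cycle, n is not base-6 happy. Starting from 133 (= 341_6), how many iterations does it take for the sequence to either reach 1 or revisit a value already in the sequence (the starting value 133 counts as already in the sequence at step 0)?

133 = (3,4,1)_6 → 3² + 4² + 1² = 9 + 16 + 1 = 26
26 = (4,2)_6 → 4² + 2² = 16 + 4 = 20
20 = (3,2)_6 → 3² + 2² = 9 + 4 = 13
13 = (2,1)_6 → 2² + 1² = 4 + 1 = 5
5 = (5)_6 → 5² = 25
25 = (4,1)_6 → 4² + 1² = 16 + 1 = 17
17 = (2,5)_6 → 2² + 5² = 4 + 25 = 29
29 = (4,5)_6 → 4² + 5² = 16 + 25 = 41
41 = (1,0,5)_6 → 1² + 0² + 5² = 1 + 0 + 25 = 26  — 26 repeats.
That took 9 steps.

9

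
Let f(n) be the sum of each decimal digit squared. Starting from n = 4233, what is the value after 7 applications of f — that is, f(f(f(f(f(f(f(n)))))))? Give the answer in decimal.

20

4233 → 4² + 2² + 3² + 3² = 38
38 → 3² + 8² = 73
73 → 7² + 3² = 58
58 → 5² + 8² = 89
89 → 8² + 9² = 145
145 → 1² + 4² + 5² = 42
42 → 4² + 2² = 20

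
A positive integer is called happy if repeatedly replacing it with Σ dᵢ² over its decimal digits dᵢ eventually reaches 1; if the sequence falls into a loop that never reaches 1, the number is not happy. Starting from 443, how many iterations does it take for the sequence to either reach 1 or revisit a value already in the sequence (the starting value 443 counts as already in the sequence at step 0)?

15

443 → 4² + 4² + 3² = 16 + 16 + 9 = 41
41 → 4² + 1² = 16 + 1 = 17
17 → 1² + 7² = 1 + 49 = 50
50 → 5² + 0² = 25 + 0 = 25
25 → 2² + 5² = 4 + 25 = 29
29 → 2² + 9² = 4 + 81 = 85
85 → 8² + 5² = 64 + 25 = 89
89 → 8² + 9² = 64 + 81 = 145
145 → 1² + 4² + 5² = 1 + 16 + 25 = 42
42 → 4² + 2² = 16 + 4 = 20
20 → 2² + 0² = 4 + 0 = 4
4 → 4² = 16
16 → 1² + 6² = 1 + 36 = 37
37 → 3² + 7² = 9 + 49 = 58
58 → 5² + 8² = 25 + 64 = 89  — 89 repeats.
That took 15 steps.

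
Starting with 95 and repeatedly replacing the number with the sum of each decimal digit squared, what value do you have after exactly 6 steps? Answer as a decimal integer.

42

95 → 9² + 5² = 106
106 → 1² + 0² + 6² = 37
37 → 3² + 7² = 58
58 → 5² + 8² = 89
89 → 8² + 9² = 145
145 → 1² + 4² + 5² = 42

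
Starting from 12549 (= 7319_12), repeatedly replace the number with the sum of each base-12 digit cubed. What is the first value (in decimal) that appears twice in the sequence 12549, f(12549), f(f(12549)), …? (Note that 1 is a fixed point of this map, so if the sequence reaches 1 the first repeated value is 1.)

12549 = (7,3,1,9)_12 → 1100
1100 = (7,7,8)_12 → 1198
1198 = (8,3,10)_12 → 1539
1539 = (10,8,3)_12 → 1539  — 1539 already appeared earlier.

1539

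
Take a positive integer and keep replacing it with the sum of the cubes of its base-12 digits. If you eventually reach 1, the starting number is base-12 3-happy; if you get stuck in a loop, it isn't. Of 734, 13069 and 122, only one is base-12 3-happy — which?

734

734: 734 → 134 → 1339 → 1099 → 1029 → 1073 → 593 → 190 → 1028 → 856 → 1520 → 1728 → 1  — reaches 1 (base-12 3-happy)
13069: 13069 → 1289 → 1968 → 514 → 1243 → 1198 → 1539 → 1539  — repeats 1539 (not base-12 3-happy)
122: 122 → 1008 → 343 → 415 → 1351 → 1136 → 1855 → 1344 → 793 → 342 → 288 → 8 → 512 → 755 → 1464 → 1008  — repeats 1008 (not base-12 3-happy)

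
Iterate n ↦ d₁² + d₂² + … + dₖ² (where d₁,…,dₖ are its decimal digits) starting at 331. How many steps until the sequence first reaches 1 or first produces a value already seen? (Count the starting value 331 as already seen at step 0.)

331 → 3² + 3² + 1² = 19
19 → 1² + 9² = 82
82 → 8² + 2² = 68
68 → 6² + 8² = 100
100 → 1² + 0² + 0² = 1  — reached 1.
That took 5 steps.

5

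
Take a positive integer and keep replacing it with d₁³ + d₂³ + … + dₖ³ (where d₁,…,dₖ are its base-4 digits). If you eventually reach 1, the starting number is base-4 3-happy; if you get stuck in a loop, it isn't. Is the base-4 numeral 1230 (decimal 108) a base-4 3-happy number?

not base-4 3-happy

108 = (1,2,3,0)_4 → 36
36 = (2,1,0)_4 → 9
9 = (2,1)_4 → 9  — 9 already seen; the sequence cycles without reaching 1.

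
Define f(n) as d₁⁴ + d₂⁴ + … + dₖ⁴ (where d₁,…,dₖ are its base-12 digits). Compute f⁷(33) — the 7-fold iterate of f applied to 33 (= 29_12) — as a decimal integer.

33 = (2,9)_12 → 2⁴ + 9⁴ = 16 + 6561 = 6577
6577 = (3,9,8,1)_12 → 3⁴ + 9⁴ + 8⁴ + 1⁴ = 81 + 6561 + 4096 + 1 = 10739
10739 = (6,2,6,11)_12 → 6⁴ + 2⁴ + 6⁴ + 11⁴ = 1296 + 16 + 1296 + 14641 = 17249
17249 = (9,11,9,5)_12 → 9⁴ + 11⁴ + 9⁴ + 5⁴ = 6561 + 14641 + 6561 + 625 = 28388
28388 = (1,4,5,1,8)_12 → 1⁴ + 4⁴ + 5⁴ + 1⁴ + 8⁴ = 1 + 256 + 625 + 1 + 4096 = 4979
4979 = (2,10,6,11)_12 → 2⁴ + 10⁴ + 6⁴ + 11⁴ = 16 + 10000 + 1296 + 14641 = 25953
25953 = (1,3,0,2,9)_12 → 1⁴ + 3⁴ + 0⁴ + 2⁴ + 9⁴ = 1 + 81 + 0 + 16 + 6561 = 6659

6659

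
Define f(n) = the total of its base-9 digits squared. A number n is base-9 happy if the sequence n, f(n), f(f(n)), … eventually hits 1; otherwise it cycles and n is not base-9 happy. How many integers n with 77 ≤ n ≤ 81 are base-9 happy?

1

77: 77 → 89 → 65 → 53 → 89  — not base-9 happy
78: 78 → 100 → 6 → 36 → 16 → 50 → 50  — not base-9 happy
79: 79 → 113 → 35 → 73 → 65 → 53 → 89 → 65  — not base-9 happy
80: 80 → 128 → 30 → 18 → 4 → 16 → 50 → 50  — not base-9 happy
81: 81 → 1  — base-9 happy
base-9 happy: 81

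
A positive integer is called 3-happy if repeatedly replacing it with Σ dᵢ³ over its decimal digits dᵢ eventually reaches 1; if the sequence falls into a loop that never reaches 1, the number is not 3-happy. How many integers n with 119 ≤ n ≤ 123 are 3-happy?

1

119: 119 → 731 → 371 → 371  — not 3-happy
120: 120 → 9 → 729 → 1080 → 513 → 153 → 153  — not 3-happy
121: 121 → 10 → 1  — 3-happy
122: 122 → 17 → 344 → 155 → 251 → 134 → 92 → 737 → 713 → 371 → 371  — not 3-happy
123: 123 → 36 → 243 → 99 → 1458 → 702 → 351 → 153 → 153  — not 3-happy
3-happy: 121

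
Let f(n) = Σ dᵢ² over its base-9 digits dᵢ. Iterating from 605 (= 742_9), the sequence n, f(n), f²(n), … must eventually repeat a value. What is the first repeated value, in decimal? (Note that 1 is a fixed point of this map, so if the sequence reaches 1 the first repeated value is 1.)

65

605 = (7,4,2)_9 → 7² + 4² + 2² = 49 + 16 + 4 = 69
69 = (7,6)_9 → 7² + 6² = 49 + 36 = 85
85 = (1,0,4)_9 → 1² + 0² + 4² = 1 + 0 + 16 = 17
17 = (1,8)_9 → 1² + 8² = 1 + 64 = 65
65 = (7,2)_9 → 7² + 2² = 49 + 4 = 53
53 = (5,8)_9 → 5² + 8² = 25 + 64 = 89
89 = (1,0,8)_9 → 1² + 0² + 8² = 1 + 0 + 64 = 65  — 65 already appeared earlier.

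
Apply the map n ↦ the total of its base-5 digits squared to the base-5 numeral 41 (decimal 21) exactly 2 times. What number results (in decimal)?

13

21 = (4,1)_5 → 17
17 = (3,2)_5 → 13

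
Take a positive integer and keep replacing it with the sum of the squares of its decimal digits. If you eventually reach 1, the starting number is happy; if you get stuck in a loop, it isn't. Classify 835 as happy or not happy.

835 → 98
98 → 145
145 → 42
42 → 20
20 → 4
4 → 16
16 → 37
37 → 58
58 → 89
89 → 145  — 145 already seen; the sequence cycles without reaching 1.

not happy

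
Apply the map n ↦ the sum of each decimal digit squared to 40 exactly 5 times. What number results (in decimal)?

145

40 → 4² + 0² = 16
16 → 1² + 6² = 37
37 → 3² + 7² = 58
58 → 5² + 8² = 89
89 → 8² + 9² = 145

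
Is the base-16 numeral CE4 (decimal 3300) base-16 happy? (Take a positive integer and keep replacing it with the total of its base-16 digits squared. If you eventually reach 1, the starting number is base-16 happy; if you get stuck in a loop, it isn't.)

3300 = (12,14,4)_16 → 356
356 = (1,6,4)_16 → 53
53 = (3,5)_16 → 34
34 = (2,2)_16 → 8
8 = (8)_16 → 64
64 = (4,0)_16 → 16
16 = (1,0)_16 → 1  — reached 1.

base-16 happy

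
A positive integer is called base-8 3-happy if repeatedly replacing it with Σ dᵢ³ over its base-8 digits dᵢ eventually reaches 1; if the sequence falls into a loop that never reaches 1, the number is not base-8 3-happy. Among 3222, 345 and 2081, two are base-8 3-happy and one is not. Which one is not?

3222

3222: 3222 → 448 → 343 → 476 → 434 → 440 → 559 → 469 → 476  — repeats 476 (not base-8 3-happy)
345: 345 → 153 → 36 → 128 → 8 → 1  — reaches 1 (base-8 3-happy)
2081: 2081 → 129 → 9 → 2 → 8 → 1  — reaches 1 (base-8 3-happy)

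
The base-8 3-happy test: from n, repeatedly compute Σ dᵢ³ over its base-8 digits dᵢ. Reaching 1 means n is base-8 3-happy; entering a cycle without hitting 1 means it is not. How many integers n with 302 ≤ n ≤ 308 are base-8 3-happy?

302: 302 → 405 → 349 → 277 → 197 → 152 → 35 → 91 → 55 → 559 → 469 → 476 → 434 → 440 → 559  (repeats 559)
303: 303 → 532 → 73 → 3 → 27 → 54 → 432 → 432  (repeats 432)
304: 304 → 280 → 91 → 55 → 559 → 469 → 476 → 434 → 440 → 559  (repeats 559)
305: 305 → 281 → 92 → 92  (repeats 92)
306: 306 → 288 → 128 → 8 → 1  (reaches 1)
307: 307 → 307  (repeats 307)
308: 308 → 344 → 152 → 35 → 91 → 55 → 559 → 469 → 476 → 434 → 440 → 559  (repeats 559)
base-8 3-happy: 306

1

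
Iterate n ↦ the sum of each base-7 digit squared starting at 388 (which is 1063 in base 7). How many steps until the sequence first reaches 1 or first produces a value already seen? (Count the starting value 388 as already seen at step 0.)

4

388 = (1,0,6,3)_7 → 1² + 0² + 6² + 3² = 46
46 = (6,4)_7 → 6² + 4² = 52
52 = (1,0,3)_7 → 1² + 0² + 3² = 10
10 = (1,3)_7 → 1² + 3² = 10  — 10 repeats.
That took 4 steps.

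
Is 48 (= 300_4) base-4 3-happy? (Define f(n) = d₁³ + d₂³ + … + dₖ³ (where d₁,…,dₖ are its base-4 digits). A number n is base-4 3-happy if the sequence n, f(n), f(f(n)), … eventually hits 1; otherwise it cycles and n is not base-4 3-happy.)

not base-4 3-happy

48 = (3,0,0)_4 → 27
27 = (1,2,3)_4 → 36
36 = (2,1,0)_4 → 9
9 = (2,1)_4 → 9  — 9 already seen; the sequence cycles without reaching 1.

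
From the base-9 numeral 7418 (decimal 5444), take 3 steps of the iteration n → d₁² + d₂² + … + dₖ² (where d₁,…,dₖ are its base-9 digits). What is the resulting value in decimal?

5444 = (7,4,1,8)_9 → 7² + 4² + 1² + 8² = 49 + 16 + 1 + 64 = 130
130 = (1,5,4)_9 → 1² + 5² + 4² = 1 + 25 + 16 = 42
42 = (4,6)_9 → 4² + 6² = 16 + 36 = 52

52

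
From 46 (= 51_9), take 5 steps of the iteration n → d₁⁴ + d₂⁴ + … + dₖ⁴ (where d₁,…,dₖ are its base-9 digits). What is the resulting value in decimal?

6578

46 = (5,1)_9 → 5⁴ + 1⁴ = 625 + 1 = 626
626 = (7,6,5)_9 → 7⁴ + 6⁴ + 5⁴ = 2401 + 1296 + 625 = 4322
4322 = (5,8,3,2)_9 → 5⁴ + 8⁴ + 3⁴ + 2⁴ = 625 + 4096 + 81 + 16 = 4818
4818 = (6,5,4,3)_9 → 6⁴ + 5⁴ + 4⁴ + 3⁴ = 1296 + 625 + 256 + 81 = 2258
2258 = (3,0,7,8)_9 → 3⁴ + 0⁴ + 7⁴ + 8⁴ = 81 + 0 + 2401 + 4096 = 6578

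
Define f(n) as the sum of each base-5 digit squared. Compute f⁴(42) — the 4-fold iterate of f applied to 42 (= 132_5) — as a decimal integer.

42 = (1,3,2)_5 → 1² + 3² + 2² = 1 + 9 + 4 = 14
14 = (2,4)_5 → 2² + 4² = 4 + 16 = 20
20 = (4,0)_5 → 4² + 0² = 16 + 0 = 16
16 = (3,1)_5 → 3² + 1² = 9 + 1 = 10

10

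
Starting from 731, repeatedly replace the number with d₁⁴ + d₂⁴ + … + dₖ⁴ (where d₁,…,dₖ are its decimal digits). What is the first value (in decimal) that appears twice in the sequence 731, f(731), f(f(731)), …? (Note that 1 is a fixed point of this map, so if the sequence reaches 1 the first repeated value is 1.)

731 → 7⁴ + 3⁴ + 1⁴ = 2401 + 81 + 1 = 2483
2483 → 2⁴ + 4⁴ + 8⁴ + 3⁴ = 16 + 256 + 4096 + 81 = 4449
4449 → 4⁴ + 4⁴ + 4⁴ + 9⁴ = 256 + 256 + 256 + 6561 = 7329
7329 → 7⁴ + 3⁴ + 2⁴ + 9⁴ = 2401 + 81 + 16 + 6561 = 9059
9059 → 9⁴ + 0⁴ + 5⁴ + 9⁴ = 6561 + 0 + 625 + 6561 = 13747
13747 → 1⁴ + 3⁴ + 7⁴ + 4⁴ + 7⁴ = 1 + 81 + 2401 + 256 + 2401 = 5140
5140 → 5⁴ + 1⁴ + 4⁴ + 0⁴ = 625 + 1 + 256 + 0 = 882
882 → 8⁴ + 8⁴ + 2⁴ = 4096 + 4096 + 16 = 8208
8208 → 8⁴ + 2⁴ + 0⁴ + 8⁴ = 4096 + 16 + 0 + 4096 = 8208  — 8208 already appeared earlier.

8208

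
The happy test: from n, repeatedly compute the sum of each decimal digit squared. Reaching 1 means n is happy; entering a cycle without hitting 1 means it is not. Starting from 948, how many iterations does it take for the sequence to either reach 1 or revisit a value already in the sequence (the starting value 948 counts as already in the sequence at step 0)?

12

948 → 9² + 4² + 8² = 161
161 → 1² + 6² + 1² = 38
38 → 3² + 8² = 73
73 → 7² + 3² = 58
58 → 5² + 8² = 89
89 → 8² + 9² = 145
145 → 1² + 4² + 5² = 42
42 → 4² + 2² = 20
20 → 2² + 0² = 4
4 → 4² = 16
16 → 1² + 6² = 37
37 → 3² + 7² = 58  — 58 repeats.
That took 12 steps.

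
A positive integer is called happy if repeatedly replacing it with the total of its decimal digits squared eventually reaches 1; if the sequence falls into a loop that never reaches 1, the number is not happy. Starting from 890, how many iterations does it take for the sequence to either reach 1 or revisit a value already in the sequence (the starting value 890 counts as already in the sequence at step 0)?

890 → 8² + 9² + 0² = 145
145 → 1² + 4² + 5² = 42
42 → 4² + 2² = 20
20 → 2² + 0² = 4
4 → 4² = 16
16 → 1² + 6² = 37
37 → 3² + 7² = 58
58 → 5² + 8² = 89
89 → 8² + 9² = 145  — 145 repeats.
That took 9 steps.

9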